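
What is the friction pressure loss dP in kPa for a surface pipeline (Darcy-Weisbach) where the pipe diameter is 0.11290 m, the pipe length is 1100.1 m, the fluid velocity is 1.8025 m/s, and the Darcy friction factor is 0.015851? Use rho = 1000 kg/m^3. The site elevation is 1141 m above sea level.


dP = f * (L/D) * (rho*vel^2/2) / 1000
dP = 0.015851 * (1100.1/0.11290) * (1000*1.8025^2/2) / 1000
dP = 250.91 kPa


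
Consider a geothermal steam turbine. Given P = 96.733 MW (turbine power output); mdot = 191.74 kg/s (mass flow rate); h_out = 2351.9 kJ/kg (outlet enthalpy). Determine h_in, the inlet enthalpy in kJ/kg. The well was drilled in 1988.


h_in = h_out + P * 1000 / mdot
h_in = 2351.9 + 96.733 * 1000 / 191.74
h_in = 2856.4 kJ/kg


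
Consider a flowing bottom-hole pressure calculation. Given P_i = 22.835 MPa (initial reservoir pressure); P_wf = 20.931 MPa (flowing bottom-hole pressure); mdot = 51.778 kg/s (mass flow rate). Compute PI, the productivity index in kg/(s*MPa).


PI = mdot / (P_i - P_wf)
PI = 51.778 / (22.835 - 20.931)
PI = 27.194 kg/(s*MPa)


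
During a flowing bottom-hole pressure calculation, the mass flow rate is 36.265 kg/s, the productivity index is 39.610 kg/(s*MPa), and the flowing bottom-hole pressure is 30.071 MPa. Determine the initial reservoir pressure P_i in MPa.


P_i = P_wf + mdot / PI
P_i = 30.071 + 36.265 / 39.610
P_i = 30.987 MPa


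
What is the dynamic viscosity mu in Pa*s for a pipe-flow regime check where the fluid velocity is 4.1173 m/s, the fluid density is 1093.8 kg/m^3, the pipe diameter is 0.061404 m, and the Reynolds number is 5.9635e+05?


mu = rho * vel * D / Re
mu = 1093.8 * 4.1173 * 0.061404 / 5.9635e+05
mu = 0.00046371 Pa*s


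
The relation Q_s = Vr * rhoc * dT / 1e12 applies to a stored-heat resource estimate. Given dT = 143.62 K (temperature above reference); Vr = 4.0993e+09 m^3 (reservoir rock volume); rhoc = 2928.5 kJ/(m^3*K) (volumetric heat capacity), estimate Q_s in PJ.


Q_s = Vr * rhoc * dT / 1e12
Q_s = 4.0993e+09 * 2928.5 * 143.62 / 1e12
Q_s = 1724.1 PJ


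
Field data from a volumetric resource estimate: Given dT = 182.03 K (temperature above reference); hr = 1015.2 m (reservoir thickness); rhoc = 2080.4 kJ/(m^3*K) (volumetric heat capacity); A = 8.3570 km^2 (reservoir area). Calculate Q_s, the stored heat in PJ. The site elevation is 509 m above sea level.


Step 1: Vr = A*1e6*hr = 8.357*1e6*1015.2 = 8.484026e+09 m^3
Step 2: Q_s = Vr*rhoc*dT/1e12 = 8.484026e+09*2080.4*182.03/1e12 = 3212.9 PJ
Q_s = 3212.9 PJ


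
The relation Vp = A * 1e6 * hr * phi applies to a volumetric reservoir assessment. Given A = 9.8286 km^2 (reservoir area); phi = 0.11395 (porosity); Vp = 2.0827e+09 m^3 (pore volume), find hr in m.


hr = Vp / (A * 1e6 * phi)
hr = 2.0827e+09 / (9.8286 * 1e6 * 0.11395)
hr = 1859.6 m


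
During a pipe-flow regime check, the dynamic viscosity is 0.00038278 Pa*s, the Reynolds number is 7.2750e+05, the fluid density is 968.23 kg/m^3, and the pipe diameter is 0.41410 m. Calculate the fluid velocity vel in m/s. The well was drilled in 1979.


vel = Re * mu / (rho * D)
vel = 7.2750e+05 * 0.00038278 / (968.23 * 0.41410)
vel = 0.69454 m/s


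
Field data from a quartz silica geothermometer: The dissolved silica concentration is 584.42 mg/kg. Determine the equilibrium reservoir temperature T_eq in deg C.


T_eq = 1309 / (5.19 - log10(SiO2)) - 273.15
T_eq = 1309 / (5.19 - log10(584.42)) - 273.15
T_eq = 267.03 deg C


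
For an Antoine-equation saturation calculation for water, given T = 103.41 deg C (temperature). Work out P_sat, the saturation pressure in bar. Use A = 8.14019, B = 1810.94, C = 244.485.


P_sat = 10^(A - B/(C + T)) / 760 * 0.101325
P_sat = 10^(8.14019 - 1810.94/(244.485 + 103.41)) / 760 * 0.101325
P_sat = 0.1147286 MPa
Convert: 0.1147286 MPa * 10.0 = 1.1473 bar
P_sat = 1.1473 bar


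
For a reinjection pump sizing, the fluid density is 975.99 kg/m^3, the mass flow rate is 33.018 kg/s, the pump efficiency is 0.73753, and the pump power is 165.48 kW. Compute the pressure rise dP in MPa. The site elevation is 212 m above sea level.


dP = P_pump * rho * eta / mdot
dP = 165.48 * 975.99 * 0.73753 / 33.018
dP = 3607.612 kPa
Convert: 3607.612 kPa * 0.001 = 3.6076 MPa
dP = 3.6076 MPa


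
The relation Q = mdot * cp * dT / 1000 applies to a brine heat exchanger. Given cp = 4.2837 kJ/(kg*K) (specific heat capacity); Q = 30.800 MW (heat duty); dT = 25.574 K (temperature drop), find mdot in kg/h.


mdot = Q * 1000 / (cp * dT)
mdot = 30.800 * 1000 / (4.2837 * 25.574)
mdot = 281.1467 kg/s
Convert: 281.1467 kg/s * 3600.0 = 1.0121e+06 kg/h
mdot = 1.0121e+06 kg/h


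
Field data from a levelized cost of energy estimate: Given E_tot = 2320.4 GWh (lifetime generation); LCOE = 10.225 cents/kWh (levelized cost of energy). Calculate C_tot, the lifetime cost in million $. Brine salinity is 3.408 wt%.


C_tot = LCOE / 100 * E_tot
C_tot = 10.225 / 100 * 2320.4
C_tot = 237.26 million $


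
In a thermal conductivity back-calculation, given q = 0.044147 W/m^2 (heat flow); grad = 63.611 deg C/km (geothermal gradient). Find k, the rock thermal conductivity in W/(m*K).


k = q / (grad / 1000)
k = 0.044147 / (63.611 / 1000)
k = 0.69402 W/(m*K)


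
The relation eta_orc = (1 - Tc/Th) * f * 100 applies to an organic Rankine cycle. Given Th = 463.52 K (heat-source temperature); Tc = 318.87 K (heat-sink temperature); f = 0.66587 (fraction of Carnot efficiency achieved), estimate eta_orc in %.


eta_orc = (1 - Tc/Th) * f * 100
eta_orc = (1 - 318.87/463.52) * 0.66587 * 100
eta_orc = 20.780 %


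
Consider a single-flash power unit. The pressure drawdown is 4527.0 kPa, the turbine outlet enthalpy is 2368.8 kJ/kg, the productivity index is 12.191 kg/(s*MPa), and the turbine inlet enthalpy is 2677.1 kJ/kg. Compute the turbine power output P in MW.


Step 1: mdot = PI * dP / 1000 = 12.191 * 4527.0 / 1000 = 55.18866 kg/s
Step 2: P = mdot*(h_in - h_out)/1000 = 55.18866*(2677.1 - 2368.8)/1000 = 17.015 MW
P = 17.015 MW


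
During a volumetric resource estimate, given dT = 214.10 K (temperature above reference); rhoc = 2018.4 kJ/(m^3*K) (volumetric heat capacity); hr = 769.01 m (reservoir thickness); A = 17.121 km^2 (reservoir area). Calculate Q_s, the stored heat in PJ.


Step 1: Vr = A*1e6*hr = 17.121*1e6*769.01 = 1.316622e+10 m^3
Step 2: Q_s = Vr*rhoc*dT/1e12 = 1.316622e+10*2018.4*214.1/1e12 = 5689.6 PJ
Q_s = 5689.6 PJ


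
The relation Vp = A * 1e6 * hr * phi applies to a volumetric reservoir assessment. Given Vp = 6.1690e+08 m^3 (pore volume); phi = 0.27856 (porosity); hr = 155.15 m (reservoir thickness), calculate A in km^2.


A = Vp / (1e6 * hr * phi)
A = 6.1690e+08 / (1e6 * 155.15 * 0.27856)
A = 14.274 km^2


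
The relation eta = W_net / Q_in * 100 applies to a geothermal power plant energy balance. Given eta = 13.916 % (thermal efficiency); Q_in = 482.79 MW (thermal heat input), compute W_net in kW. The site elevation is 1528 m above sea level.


W_net = eta / 100 * Q_in
W_net = 13.916 / 100 * 482.79
W_net = 67.18506 MW
Convert: 67.18506 MW * 1000.0 = 67185 kW
W_net = 67185 kW


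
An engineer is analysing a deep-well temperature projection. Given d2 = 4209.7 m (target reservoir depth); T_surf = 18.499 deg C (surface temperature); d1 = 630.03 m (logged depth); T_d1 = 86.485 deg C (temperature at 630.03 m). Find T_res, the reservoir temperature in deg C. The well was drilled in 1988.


Step 1: grad = (T_d1 - T_surf)/d1 * 1000 = (86.485 - 18.499)/630.03 * 1000 = 107.9091 deg C/km
Step 2: T_res = T_surf + grad*d2/1000 = 18.499 + 107.9091*4209.7/1000 = 472.76 deg C
T_res = 472.76 deg C


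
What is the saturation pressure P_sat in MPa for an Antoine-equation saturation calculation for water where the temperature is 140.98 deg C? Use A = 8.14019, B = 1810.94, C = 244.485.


P_sat = 10^(A - B/(C + T)) / 760 * 0.101325
P_sat = 10^(8.14019 - 1810.94/(244.485 + 140.98)) / 760 * 0.101325
P_sat = 0.36900 MPa


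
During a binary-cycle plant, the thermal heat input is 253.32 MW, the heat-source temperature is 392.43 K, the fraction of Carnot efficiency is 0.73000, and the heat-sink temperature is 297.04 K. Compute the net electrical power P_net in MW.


Step 1: eta = (1 - Tc/Th)*f = (1 - 297.04/392.43)*0.73 = 0.1774449
Step 2: P_net = eta * Q_in = 0.1774449 * 253.32 = 44.950 MW
P_net = 44.950 MW


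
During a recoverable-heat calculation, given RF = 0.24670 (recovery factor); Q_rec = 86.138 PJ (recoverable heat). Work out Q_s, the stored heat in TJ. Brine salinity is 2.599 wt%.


Q_s = Q_rec / RF
Q_s = 86.138 / 0.24670
Q_s = 349.1609 PJ
Convert: 349.1609 PJ * 1000.0 = 3.4916e+05 TJ
Q_s = 3.4916e+05 TJ


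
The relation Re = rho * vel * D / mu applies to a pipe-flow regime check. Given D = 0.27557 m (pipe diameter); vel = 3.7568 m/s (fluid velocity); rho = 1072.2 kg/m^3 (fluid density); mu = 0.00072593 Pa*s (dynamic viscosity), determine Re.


Re = rho * vel * D / mu
Re = 1072.2 * 3.7568 * 0.27557 / 0.00072593
Re = 1.5291e+06


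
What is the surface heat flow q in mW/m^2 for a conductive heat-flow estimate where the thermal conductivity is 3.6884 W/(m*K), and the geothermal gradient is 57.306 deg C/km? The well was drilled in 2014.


q = k * grad / 1000
q = 3.6884 * 57.306 / 1000
q = 0.2113675 W/m^2
Convert: 0.2113675 W/m^2 * 1000.0 = 211.37 mW/m^2
q = 211.37 mW/m^2


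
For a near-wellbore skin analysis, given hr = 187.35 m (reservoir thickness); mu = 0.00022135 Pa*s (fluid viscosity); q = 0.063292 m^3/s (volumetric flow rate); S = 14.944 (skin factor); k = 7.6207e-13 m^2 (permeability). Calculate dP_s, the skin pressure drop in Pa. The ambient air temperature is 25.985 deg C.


dP_s = S * q * mu / (2*pi*k*hr) / 1000
dP_s = 14.944 * 0.063292 * 0.00022135 / (2*pi*7.6207e-13*187.35) / 1000
dP_s = 233.3817 kPa
Convert: 233.3817 kPa * 1000.0 = 2.3338e+05 Pa
dP_s = 2.3338e+05 Pa


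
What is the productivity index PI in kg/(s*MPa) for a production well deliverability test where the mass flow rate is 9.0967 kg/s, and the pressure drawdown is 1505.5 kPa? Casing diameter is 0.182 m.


PI = mdot * 1000 / dP
PI = 9.0967 * 1000 / 1505.5
PI = 6.0423 kg/(s*MPa)


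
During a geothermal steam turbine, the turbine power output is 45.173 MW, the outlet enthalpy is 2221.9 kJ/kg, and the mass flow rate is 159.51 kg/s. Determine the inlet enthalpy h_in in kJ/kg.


h_in = h_out + P * 1000 / mdot
h_in = 2221.9 + 45.173 * 1000 / 159.51
h_in = 2505.1 kJ/kg


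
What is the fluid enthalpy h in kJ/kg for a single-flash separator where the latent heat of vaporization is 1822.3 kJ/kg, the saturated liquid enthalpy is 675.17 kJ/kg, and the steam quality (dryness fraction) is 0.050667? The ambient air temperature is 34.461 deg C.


h = hf + x * hfg
h = 675.17 + 0.050667 * 1822.3
h = 767.50 kJ/kg


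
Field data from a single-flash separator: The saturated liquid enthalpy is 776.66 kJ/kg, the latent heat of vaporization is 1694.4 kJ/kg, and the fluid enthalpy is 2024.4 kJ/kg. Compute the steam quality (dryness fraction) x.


x = (h - hf) / hfg
x = (2024.4 - 776.66) / 1694.4
x = 0.73639


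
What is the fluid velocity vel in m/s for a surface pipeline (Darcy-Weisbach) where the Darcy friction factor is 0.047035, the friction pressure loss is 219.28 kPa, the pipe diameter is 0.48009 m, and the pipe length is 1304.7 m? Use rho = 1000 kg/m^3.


vel = sqrt(dP*1000*2*D / (f*L*rho))
vel = sqrt(219.28*1000*2*0.48009 / (0.047035*1304.7*1000))
vel = 1.8523 m/s


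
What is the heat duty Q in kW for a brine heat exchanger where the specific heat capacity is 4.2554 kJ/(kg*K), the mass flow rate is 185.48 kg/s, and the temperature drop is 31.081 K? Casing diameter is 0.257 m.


Q = mdot * cp * dT / 1000
Q = 185.48 * 4.2554 * 31.081 / 1000
Q = 24.53197 MW
Convert: 24.53197 MW * 1000.0 = 24532 kW
Q = 24532 kW


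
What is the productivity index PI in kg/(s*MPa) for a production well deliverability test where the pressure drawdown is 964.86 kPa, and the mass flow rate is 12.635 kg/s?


PI = mdot * 1000 / dP
PI = 12.635 * 1000 / 964.86
PI = 13.095 kg/(s*MPa)


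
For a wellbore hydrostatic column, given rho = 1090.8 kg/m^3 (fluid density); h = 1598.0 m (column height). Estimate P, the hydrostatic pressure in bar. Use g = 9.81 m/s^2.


P = rho * g * h / 1e6
P = 1090.8 * 9.81 * 1598.0 / 1e6
P = 17.09980 MPa
Convert: 17.09980 MPa * 10.0 = 171.00 bar
P = 171.00 bar


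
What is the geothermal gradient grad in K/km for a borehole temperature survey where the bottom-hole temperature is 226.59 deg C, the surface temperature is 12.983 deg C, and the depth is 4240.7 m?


grad = (T_d - T_surf) / d * 1000
grad = (226.59 - 12.983) / 4240.7 * 1000
grad = 50.37069 deg C/km
Convert: 50.37069 deg C/km * 1.0 = 50.371 K/km
grad = 50.371 K/km


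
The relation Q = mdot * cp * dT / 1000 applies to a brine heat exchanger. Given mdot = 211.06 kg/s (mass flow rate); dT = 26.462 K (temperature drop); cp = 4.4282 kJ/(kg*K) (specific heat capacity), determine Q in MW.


Q = mdot * cp * dT / 1000
Q = 211.06 * 4.4282 * 26.462 / 1000
Q = 24.732 MW


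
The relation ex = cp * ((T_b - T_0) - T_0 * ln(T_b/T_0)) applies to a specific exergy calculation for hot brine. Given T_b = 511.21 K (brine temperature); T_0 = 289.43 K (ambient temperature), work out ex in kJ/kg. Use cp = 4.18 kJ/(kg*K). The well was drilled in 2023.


ex = cp * ((T_b - T_0) - T_0 * ln(T_b/T_0))
ex = 4.18 * ((511.21 - 289.43) - 289.43 * ln(511.21/289.43))
ex = 238.82 kJ/kg


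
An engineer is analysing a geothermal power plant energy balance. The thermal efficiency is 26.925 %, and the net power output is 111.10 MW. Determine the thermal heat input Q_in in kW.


Q_in = W_net / (eta / 100)
Q_in = 111.10 / (26.925 / 100)
Q_in = 412.6277 MW
Convert: 412.6277 MW * 1000.0 = 4.1263e+05 kW
Q_in = 4.1263e+05 kW


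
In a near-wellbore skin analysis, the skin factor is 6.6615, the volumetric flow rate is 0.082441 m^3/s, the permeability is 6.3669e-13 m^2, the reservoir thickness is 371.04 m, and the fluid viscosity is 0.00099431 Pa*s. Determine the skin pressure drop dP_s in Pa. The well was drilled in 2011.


dP_s = S * q * mu / (2*pi*k*hr) / 1000
dP_s = 6.6615 * 0.082441 * 0.00099431 / (2*pi*6.3669e-13*371.04) / 1000
dP_s = 367.8819 kPa
Convert: 367.8819 kPa * 1000.0 = 3.6788e+05 Pa
dP_s = 3.6788e+05 Pa


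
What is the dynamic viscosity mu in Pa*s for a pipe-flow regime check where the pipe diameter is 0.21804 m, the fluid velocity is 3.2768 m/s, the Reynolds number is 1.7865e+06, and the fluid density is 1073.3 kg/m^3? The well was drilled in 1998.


mu = rho * vel * D / Re
mu = 1073.3 * 3.2768 * 0.21804 / 1.7865e+06
mu = 0.00042924 Pa*s


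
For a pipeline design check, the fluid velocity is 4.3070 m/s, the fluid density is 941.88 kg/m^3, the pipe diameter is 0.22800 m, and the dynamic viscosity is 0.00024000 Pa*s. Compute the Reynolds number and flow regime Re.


Step 1: Re = rho*vel*D/mu = 941.88*4.307*0.228/0.00024 = 3.8538e+06
Step 2: Re = 3.8538e+06 > 4000, so flow is turbulent.
Re = 3.8538e+06 (turbulent)


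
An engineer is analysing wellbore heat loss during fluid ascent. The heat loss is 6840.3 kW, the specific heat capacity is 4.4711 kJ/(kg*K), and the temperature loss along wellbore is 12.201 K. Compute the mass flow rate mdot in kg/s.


mdot = Q_loss / (cp * dT)
mdot = 6840.3 / (4.4711 * 12.201)
mdot = 125.39 kg/s


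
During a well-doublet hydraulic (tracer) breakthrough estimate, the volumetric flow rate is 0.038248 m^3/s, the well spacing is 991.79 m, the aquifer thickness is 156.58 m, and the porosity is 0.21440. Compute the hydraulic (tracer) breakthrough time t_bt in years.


t_bt = pi * hr * phi * L^2 / (3 * Qv) / (365.25*86400)
t_bt = pi * 156.58 * 0.21440 * 991.79^2 / (3 * 0.038248) / (365.25*86400)
t_bt = 28.649 years


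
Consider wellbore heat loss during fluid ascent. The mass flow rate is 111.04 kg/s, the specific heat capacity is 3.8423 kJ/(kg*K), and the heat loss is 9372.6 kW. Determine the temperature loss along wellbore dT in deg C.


dT = Q_loss / (mdot * cp)
dT = 9372.6 / (111.04 * 3.8423)
dT = 21.96794 K
Convert (temperature difference, 1 K = 1 deg C): 21.96794 K = 21.96794 deg C
dT = 21.968 deg C


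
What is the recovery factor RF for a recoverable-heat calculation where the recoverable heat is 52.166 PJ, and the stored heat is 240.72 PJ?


RF = Q_rec / Q_s
RF = 52.166 / 240.72
RF = 0.21671


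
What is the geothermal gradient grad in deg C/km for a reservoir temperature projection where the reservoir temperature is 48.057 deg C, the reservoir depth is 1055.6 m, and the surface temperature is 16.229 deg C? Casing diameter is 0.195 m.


grad = (T_res - T_surf) / d * 1000
grad = (48.057 - 16.229) / 1055.6 * 1000
grad = 30.152 deg C/km


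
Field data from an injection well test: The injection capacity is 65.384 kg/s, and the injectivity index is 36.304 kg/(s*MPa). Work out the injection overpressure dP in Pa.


dP = mdot * 1000 / II
dP = 65.384 * 1000 / 36.304
dP = 1801.014 kPa
Convert: 1801.014 kPa * 1000.0 = 1.8010e+06 Pa
dP = 1.8010e+06 Pa


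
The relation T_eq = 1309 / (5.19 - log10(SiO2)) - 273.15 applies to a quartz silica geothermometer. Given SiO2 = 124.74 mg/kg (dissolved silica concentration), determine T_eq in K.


T_eq = 1309 / (5.19 - log10(SiO2)) - 273.15
T_eq = 1309 / (5.19 - log10(124.74)) - 273.15
T_eq = 149.9277 deg C
Convert to K: 149.9277 + 273.15 = 423.08 K
T_eq = 423.08 K


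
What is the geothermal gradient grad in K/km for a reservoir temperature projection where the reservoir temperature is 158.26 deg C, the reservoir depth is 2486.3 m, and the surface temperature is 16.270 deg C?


grad = (T_res - T_surf) / d * 1000
grad = (158.26 - 16.270) / 2486.3 * 1000
grad = 57.10896 deg C/km
Convert: 57.10896 deg C/km * 1.0 = 57.109 K/km
grad = 57.109 K/km


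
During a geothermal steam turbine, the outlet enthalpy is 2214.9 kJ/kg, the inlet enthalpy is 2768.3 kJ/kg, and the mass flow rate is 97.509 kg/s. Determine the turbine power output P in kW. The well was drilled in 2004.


P = mdot * (h_in - h_out) / 1000
P = 97.509 * (2768.3 - 2214.9) / 1000
P = 53.96148 MW
Convert: 53.96148 MW * 1000.0 = 53961 kW
P = 53961 kW


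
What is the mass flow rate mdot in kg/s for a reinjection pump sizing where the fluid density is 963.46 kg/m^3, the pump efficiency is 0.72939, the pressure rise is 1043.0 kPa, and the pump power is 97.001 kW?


mdot = P_pump * rho * eta / dP
mdot = 97.001 * 963.46 * 0.72939 / 1043.0
mdot = 65.356 kg/s


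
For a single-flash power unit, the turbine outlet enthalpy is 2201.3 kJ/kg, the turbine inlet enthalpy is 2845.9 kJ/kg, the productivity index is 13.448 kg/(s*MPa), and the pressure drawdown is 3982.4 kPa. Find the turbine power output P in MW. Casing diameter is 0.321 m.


Step 1: mdot = PI * dP / 1000 = 13.448 * 3982.4 / 1000 = 53.55532 kg/s
Step 2: P = mdot*(h_in - h_out)/1000 = 53.55532*(2845.9 - 2201.3)/1000 = 34.522 MW
P = 34.522 MW


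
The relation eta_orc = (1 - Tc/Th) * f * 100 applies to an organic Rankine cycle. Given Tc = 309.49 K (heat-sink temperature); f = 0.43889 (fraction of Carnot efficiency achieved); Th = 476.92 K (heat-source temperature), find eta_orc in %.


eta_orc = (1 - Tc/Th) * f * 100
eta_orc = (1 - 309.49/476.92) * 0.43889 * 100
eta_orc = 15.408 %


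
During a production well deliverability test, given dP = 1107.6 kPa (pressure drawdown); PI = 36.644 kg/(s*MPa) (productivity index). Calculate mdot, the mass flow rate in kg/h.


mdot = PI * dP / 1000
mdot = 36.644 * 1107.6 / 1000
mdot = 40.58689 kg/s
Convert: 40.58689 kg/s * 3600.0 = 1.4611e+05 kg/h
mdot = 1.4611e+05 kg/h


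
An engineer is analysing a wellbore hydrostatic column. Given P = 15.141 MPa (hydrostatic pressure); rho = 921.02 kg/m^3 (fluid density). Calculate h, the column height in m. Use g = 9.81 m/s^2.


h = P * 1e6 / (g * rho)
h = 15.141 * 1e6 / (9.81 * 921.02)
h = 1675.8 m


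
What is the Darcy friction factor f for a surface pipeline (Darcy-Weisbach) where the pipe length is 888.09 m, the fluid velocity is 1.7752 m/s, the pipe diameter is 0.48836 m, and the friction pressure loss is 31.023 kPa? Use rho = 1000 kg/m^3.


f = dP*1000 / ((L/D)*(rho*vel^2/2))
f = 31.023*1000 / ((888.09/0.48836)*(1000*1.7752^2/2))
f = 0.010827


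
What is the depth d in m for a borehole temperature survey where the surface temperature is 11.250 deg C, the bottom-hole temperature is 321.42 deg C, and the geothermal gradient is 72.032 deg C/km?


d = (T_d - T_surf) / grad * 1000
d = (321.42 - 11.250) / 72.032 * 1000
d = 4306.0 m


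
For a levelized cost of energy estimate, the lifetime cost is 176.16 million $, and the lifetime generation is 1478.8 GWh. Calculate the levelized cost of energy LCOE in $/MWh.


LCOE = C_tot / E_tot * 100
LCOE = 176.16 / 1478.8 * 100
LCOE = 11.91236 cents/kWh
Convert: 11.91236 cents/kWh * 10.0 = 119.12 $/MWh
LCOE = 119.12 $/MWh


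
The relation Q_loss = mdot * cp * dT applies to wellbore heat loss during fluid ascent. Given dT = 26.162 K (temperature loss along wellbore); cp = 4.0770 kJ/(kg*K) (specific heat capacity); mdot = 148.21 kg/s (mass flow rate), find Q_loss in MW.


Q_loss = mdot * cp * dT
Q_loss = 148.21 * 4.0770 * 26.162
Q_loss = 15808.45 kW
Convert: 15808.45 kW * 0.001 = 15.808 MW
Q_loss = 15.808 MW


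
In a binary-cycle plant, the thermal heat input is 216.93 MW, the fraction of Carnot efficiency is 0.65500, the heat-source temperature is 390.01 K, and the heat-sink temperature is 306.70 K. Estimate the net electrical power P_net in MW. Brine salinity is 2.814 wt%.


Step 1: eta = (1 - Tc/Th)*f = (1 - 306.7/390.01)*0.655 = 0.1399145
Step 2: P_net = eta * Q_in = 0.1399145 * 216.93 = 30.352 MW
P_net = 30.352 MW


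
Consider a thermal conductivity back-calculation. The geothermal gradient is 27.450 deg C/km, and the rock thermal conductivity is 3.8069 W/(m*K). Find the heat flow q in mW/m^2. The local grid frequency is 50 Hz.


q = k * grad / 1000
q = 3.8069 * 27.450 / 1000
q = 0.1044994 W/m^2
Convert: 0.1044994 W/m^2 * 1000.0 = 104.50 mW/m^2
q = 104.50 mW/m^2


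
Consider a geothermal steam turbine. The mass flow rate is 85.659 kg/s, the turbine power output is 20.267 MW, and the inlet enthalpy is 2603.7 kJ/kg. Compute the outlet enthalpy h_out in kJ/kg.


h_out = h_in - P * 1000 / mdot
h_out = 2603.7 - 20.267 * 1000 / 85.659
h_out = 2367.1 kJ/kg


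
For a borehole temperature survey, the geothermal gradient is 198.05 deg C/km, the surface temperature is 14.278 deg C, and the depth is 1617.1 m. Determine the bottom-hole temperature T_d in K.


T_d = T_surf + grad * d / 1000
T_d = 14.278 + 198.05 * 1617.1 / 1000
T_d = 334.5447 deg C
Convert to K: 334.5447 + 273.15 = 607.69 K
T_d = 607.69 K


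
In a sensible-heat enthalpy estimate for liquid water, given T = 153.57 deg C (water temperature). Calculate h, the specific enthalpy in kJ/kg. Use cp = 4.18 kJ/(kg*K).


h = cp * T
h = 4.18 * 153.57
h = 641.92 kJ/kg


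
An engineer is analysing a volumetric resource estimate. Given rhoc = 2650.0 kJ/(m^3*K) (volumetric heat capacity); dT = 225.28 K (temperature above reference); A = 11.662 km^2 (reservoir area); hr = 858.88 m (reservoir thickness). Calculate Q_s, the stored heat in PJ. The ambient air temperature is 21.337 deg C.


Step 1: Vr = A*1e6*hr = 11.662*1e6*858.88 = 1.001626e+10 m^3
Step 2: Q_s = Vr*rhoc*dT/1e12 = 1.001626e+10*2650.0*225.28/1e12 = 5979.6 PJ
Q_s = 5979.6 PJ


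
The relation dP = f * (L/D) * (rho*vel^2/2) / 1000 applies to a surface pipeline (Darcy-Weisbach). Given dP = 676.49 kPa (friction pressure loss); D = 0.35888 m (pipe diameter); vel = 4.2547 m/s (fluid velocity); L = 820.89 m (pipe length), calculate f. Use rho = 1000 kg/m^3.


f = dP*1000 / ((L/D)*(rho*vel^2/2))
f = 676.49*1000 / ((820.89/0.35888)*(1000*4.2547^2/2))
f = 0.032675


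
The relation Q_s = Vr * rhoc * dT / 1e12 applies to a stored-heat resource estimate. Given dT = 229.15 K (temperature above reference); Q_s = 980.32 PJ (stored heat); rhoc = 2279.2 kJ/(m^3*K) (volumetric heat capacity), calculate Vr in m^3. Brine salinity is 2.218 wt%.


Vr = Q_s * 1e12 / (rhoc * dT)
Vr = 980.32 * 1e12 / (2279.2 * 229.15)
Vr = 1.8770e+09 m^3


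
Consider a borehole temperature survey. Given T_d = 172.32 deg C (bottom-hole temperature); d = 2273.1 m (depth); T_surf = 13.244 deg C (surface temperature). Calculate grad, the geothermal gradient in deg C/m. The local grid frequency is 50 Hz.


grad = (T_d - T_surf) / d * 1000
grad = (172.32 - 13.244) / 2273.1 * 1000
grad = 69.98196 deg C/km
Convert: 69.98196 deg C/km * 0.001 = 0.069982 deg C/m
grad = 0.069982 deg C/m


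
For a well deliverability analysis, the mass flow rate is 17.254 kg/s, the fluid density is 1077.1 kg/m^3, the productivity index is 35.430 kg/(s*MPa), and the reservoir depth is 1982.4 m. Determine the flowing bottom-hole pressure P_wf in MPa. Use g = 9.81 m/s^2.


Step 1: P_i = rho*g*h/1e6 = 1077.1*9.81*1982.4/1e6 = 20.94673 MPa
Step 2: P_wf = P_i - mdot/PI = 20.94673 - 17.254/35.43 = 20.460 MPa
P_wf = 20.460 MPa


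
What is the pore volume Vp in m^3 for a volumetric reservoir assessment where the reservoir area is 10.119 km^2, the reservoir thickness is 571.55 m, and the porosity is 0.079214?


Vp = A * 1e6 * hr * phi
Vp = 10.119 * 1e6 * 571.55 * 0.079214
Vp = 4.5814e+08 m^3


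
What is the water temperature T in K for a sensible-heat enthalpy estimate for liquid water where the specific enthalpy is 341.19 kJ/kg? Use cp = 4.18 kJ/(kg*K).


T = h / cp
T = 341.19 / 4.18
T = 81.62440 deg C
Convert to K: 81.62440 + 273.15 = 354.77 K
T = 354.77 K


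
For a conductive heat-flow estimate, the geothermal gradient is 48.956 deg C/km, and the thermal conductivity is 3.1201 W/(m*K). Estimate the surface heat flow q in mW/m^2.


q = k * grad / 1000
q = 3.1201 * 48.956 / 1000
q = 0.1527476 W/m^2
Convert: 0.1527476 W/m^2 * 1000.0 = 152.75 mW/m^2
q = 152.75 mW/m^2


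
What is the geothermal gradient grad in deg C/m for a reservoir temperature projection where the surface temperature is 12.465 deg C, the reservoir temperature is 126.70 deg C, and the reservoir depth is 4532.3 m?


grad = (T_res - T_surf) / d * 1000
grad = (126.70 - 12.465) / 4532.3 * 1000
grad = 25.20464 deg C/km
Convert: 25.20464 deg C/km * 0.001 = 0.025205 deg C/m
grad = 0.025205 deg C/m


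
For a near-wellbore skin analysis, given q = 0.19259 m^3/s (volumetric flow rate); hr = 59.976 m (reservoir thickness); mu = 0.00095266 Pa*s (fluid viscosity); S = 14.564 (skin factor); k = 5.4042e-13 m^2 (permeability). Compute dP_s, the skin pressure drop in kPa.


dP_s = S * q * mu / (2*pi*k*hr) / 1000
dP_s = 14.564 * 0.19259 * 0.00095266 / (2*pi*5.4042e-13*59.976) / 1000
dP_s = 13121 kPa


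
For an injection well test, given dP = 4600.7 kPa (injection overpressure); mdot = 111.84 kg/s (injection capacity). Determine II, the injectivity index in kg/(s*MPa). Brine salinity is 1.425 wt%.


II = mdot * 1000 / dP
II = 111.84 * 1000 / 4600.7
II = 24.309 kg/(s*MPa)


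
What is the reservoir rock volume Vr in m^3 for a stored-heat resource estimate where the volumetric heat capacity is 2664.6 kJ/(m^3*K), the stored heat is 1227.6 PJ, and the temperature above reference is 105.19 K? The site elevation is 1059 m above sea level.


Vr = Q_s * 1e12 / (rhoc * dT)
Vr = 1227.6 * 1e12 / (2664.6 * 105.19)
Vr = 4.3798e+09 m^3


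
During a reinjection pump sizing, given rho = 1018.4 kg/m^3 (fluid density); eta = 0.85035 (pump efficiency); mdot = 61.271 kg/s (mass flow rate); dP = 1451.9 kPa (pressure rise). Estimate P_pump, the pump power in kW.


P_pump = mdot * dP / (rho * eta)
P_pump = 61.271 * 1451.9 / (1018.4 * 0.85035)
P_pump = 102.72 kW


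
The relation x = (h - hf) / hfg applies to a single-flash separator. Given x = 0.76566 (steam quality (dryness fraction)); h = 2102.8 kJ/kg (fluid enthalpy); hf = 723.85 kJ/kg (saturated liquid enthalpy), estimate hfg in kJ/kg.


hfg = (h - hf) / x
hfg = (2102.8 - 723.85) / 0.76566
hfg = 1801.0 kJ/kg


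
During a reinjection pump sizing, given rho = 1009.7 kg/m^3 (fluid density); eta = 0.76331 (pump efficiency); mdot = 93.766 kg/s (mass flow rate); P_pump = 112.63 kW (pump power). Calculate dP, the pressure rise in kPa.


dP = P_pump * rho * eta / mdot
dP = 112.63 * 1009.7 * 0.76331 / 93.766
dP = 925.77 kPa


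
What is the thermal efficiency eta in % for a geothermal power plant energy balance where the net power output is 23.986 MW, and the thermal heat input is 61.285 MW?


eta = W_net / Q_in * 100
eta = 23.986 / 61.285 * 100
eta = 39.138 %


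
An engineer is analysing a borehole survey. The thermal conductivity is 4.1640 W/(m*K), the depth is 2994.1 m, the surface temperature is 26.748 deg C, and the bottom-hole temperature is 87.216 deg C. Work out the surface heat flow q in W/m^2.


Step 1: grad = (T_d - T_surf)/d * 1000 = (87.216 - 26.748)/2994.1 * 1000 = 20.19572 deg C/km
Step 2: q = k * grad / 1000 = 4.164 * 20.19572 / 1000 = 0.084095 W/m^2
q = 0.084095 W/m^2


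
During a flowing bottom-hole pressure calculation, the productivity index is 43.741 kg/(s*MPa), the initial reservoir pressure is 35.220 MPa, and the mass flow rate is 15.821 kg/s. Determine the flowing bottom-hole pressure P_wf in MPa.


P_wf = P_i - mdot / PI
P_wf = 35.220 - 15.821 / 43.741
P_wf = 34.858 MPa


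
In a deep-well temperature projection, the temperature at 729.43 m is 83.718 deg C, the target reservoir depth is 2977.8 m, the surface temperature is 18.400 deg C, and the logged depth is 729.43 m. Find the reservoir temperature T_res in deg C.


Step 1: grad = (T_d1 - T_surf)/d1 * 1000 = (83.718 - 18.4)/729.43 * 1000 = 89.54663 deg C/km
Step 2: T_res = T_surf + grad*d2/1000 = 18.4 + 89.54663*2977.8/1000 = 285.05 deg C
T_res = 285.05 deg C


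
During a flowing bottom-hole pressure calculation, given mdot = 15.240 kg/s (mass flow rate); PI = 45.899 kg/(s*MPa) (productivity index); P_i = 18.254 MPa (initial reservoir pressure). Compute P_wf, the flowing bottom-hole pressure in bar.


P_wf = P_i - mdot / PI
P_wf = 18.254 - 15.240 / 45.899
P_wf = 17.92197 MPa
Convert: 17.92197 MPa * 10.0 = 179.22 bar
P_wf = 179.22 bar


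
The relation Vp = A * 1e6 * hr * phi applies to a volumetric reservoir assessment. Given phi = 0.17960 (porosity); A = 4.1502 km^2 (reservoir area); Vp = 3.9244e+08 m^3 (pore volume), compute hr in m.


hr = Vp / (A * 1e6 * phi)
hr = 3.9244e+08 / (4.1502 * 1e6 * 0.17960)
hr = 526.50 m


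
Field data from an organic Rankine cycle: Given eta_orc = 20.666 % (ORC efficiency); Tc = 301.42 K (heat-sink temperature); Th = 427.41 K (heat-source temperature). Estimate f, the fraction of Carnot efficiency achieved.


f = (eta_orc/100) / (1 - Tc/Th)
f = (20.666/100) / (1 - 301.42/427.41)
f = 0.70108


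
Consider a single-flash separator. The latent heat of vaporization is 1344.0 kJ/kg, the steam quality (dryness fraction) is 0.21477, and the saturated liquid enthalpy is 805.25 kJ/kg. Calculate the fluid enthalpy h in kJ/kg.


h = hf + x * hfg
h = 805.25 + 0.21477 * 1344.0
h = 1093.9 kJ/kg


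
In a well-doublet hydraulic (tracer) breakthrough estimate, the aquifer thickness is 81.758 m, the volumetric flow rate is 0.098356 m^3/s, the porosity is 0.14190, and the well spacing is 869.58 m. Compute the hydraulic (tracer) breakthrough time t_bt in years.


t_bt = pi * hr * phi * L^2 / (3 * Qv) / (365.25*86400)
t_bt = pi * 81.758 * 0.14190 * 869.58^2 / (3 * 0.098356) / (365.25*86400)
t_bt = 2.9598 years


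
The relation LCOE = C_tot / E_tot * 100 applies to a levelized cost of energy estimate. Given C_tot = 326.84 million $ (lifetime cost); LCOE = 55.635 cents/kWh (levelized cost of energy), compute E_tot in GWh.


E_tot = C_tot / LCOE * 100
E_tot = 326.84 / 55.635 * 100
E_tot = 587.47 GWh


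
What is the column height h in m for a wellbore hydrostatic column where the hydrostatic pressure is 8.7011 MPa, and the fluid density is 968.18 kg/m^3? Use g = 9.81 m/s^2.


h = P * 1e6 / (g * rho)
h = 8.7011 * 1e6 / (9.81 * 968.18)
h = 916.11 m


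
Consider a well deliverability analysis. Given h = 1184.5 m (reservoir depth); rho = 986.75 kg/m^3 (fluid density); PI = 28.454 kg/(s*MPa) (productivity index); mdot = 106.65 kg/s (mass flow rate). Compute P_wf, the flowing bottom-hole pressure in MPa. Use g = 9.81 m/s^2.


Step 1: P_i = rho*g*h/1e6 = 986.75*9.81*1184.5/1e6 = 11.46598 MPa
Step 2: P_wf = P_i - mdot/PI = 11.46598 - 106.65/28.454 = 7.7178 MPa
P_wf = 7.7178 MPa


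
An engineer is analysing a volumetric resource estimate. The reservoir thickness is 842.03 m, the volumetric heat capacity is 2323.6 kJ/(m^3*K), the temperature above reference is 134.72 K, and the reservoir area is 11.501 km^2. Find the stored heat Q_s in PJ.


Step 1: Vr = A*1e6*hr = 11.501*1e6*842.03 = 9.684187e+09 m^3
Step 2: Q_s = Vr*rhoc*dT/1e12 = 9.684187e+09*2323.6*134.72/1e12 = 3031.5 PJ
Q_s = 3031.5 PJ


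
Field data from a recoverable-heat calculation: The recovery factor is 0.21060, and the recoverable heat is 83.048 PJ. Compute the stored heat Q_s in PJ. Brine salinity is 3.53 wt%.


Q_s = Q_rec / RF
Q_s = 83.048 / 0.21060
Q_s = 394.34 PJ


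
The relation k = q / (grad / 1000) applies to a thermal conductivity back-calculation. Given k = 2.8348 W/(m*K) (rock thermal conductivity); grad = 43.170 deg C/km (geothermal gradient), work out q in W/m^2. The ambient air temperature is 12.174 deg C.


q = k * grad / 1000
q = 2.8348 * 43.170 / 1000
q = 0.12238 W/m^2


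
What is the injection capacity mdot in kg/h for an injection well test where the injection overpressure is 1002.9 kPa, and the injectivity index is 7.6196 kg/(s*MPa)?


mdot = II * dP / 1000
mdot = 7.6196 * 1002.9 / 1000
mdot = 7.641697 kg/s
Convert: 7.641697 kg/s * 3600.0 = 27510 kg/h
mdot = 27510 kg/h


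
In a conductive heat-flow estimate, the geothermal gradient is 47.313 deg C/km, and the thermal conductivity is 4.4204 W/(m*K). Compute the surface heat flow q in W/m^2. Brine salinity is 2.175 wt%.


q = k * grad / 1000
q = 4.4204 * 47.313 / 1000
q = 0.20914 W/m^2


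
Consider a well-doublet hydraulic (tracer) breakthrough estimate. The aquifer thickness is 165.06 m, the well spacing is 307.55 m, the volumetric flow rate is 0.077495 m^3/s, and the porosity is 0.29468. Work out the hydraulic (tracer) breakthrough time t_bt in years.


t_bt = pi * hr * phi * L^2 / (3 * Qv) / (365.25*86400)
t_bt = pi * 165.06 * 0.29468 * 307.55^2 / (3 * 0.077495) / (365.25*86400)
t_bt = 1.9700 years


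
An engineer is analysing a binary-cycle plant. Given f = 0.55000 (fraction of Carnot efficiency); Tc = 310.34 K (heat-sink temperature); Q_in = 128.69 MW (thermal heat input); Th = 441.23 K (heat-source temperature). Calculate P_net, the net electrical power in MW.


Step 1: eta = (1 - Tc/Th)*f = (1 - 310.34/441.23)*0.55 = 0.1631564
Step 2: P_net = eta * Q_in = 0.1631564 * 128.69 = 20.997 MW
P_net = 20.997 MW


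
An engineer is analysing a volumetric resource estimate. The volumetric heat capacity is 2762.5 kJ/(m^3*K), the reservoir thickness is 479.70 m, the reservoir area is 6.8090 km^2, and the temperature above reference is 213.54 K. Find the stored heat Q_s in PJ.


Step 1: Vr = A*1e6*hr = 6.809*1e6*479.7 = 3.266277e+09 m^3
Step 2: Q_s = Vr*rhoc*dT/1e12 = 3.266277e+09*2762.5*213.54/1e12 = 1926.8 PJ
Q_s = 1926.8 PJ


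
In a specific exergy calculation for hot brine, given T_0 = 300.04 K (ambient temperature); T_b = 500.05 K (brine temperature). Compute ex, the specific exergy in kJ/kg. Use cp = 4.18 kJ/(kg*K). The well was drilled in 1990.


ex = cp * ((T_b - T_0) - T_0 * ln(T_b/T_0))
ex = 4.18 * ((500.05 - 300.04) - 300.04 * ln(500.05/300.04))
ex = 195.42 kJ/kg


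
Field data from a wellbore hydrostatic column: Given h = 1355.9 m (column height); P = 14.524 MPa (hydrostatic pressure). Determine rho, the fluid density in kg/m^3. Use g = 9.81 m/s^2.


rho = P * 1e6 / (g * h)
rho = 14.524 * 1e6 / (9.81 * 1355.9)
rho = 1091.9 kg/m^3


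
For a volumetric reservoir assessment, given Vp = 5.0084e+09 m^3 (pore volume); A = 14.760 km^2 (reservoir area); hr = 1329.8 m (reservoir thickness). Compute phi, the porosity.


phi = Vp / (A * 1e6 * hr)
phi = 5.0084e+09 / (14.760 * 1e6 * 1329.8)
phi = 0.25517


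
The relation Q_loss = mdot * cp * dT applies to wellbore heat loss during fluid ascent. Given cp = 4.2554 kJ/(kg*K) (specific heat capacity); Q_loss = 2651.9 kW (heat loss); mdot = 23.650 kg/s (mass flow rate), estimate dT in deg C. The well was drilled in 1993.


dT = Q_loss / (mdot * cp)
dT = 2651.9 / (23.650 * 4.2554)
dT = 26.35030 K
Convert (temperature difference, 1 K = 1 deg C): 26.35030 K = 26.35030 deg C
dT = 26.350 deg C


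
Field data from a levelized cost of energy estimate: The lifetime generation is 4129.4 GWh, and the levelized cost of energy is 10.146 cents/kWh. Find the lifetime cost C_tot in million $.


C_tot = LCOE / 100 * E_tot
C_tot = 10.146 / 100 * 4129.4
C_tot = 418.97 million $


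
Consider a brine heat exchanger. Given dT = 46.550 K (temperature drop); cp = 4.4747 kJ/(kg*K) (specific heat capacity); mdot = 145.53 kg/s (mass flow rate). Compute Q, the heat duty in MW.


Q = mdot * cp * dT / 1000
Q = 145.53 * 4.4747 * 46.550 / 1000
Q = 30.314 MW


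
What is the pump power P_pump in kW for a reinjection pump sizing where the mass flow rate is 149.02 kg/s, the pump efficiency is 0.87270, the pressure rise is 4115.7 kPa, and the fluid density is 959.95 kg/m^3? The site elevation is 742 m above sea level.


P_pump = mdot * dP / (rho * eta)
P_pump = 149.02 * 4115.7 / (959.95 * 0.87270)
P_pump = 732.11 kW


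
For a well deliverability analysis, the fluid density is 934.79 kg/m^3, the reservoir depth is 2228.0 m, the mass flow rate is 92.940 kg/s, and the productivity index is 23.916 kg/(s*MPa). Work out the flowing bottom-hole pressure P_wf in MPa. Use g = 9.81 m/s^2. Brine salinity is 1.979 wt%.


Step 1: P_i = rho*g*h/1e6 = 934.79*9.81*2228.0/1e6 = 20.43141 MPa
Step 2: P_wf = P_i - mdot/PI = 20.43141 - 92.94/23.916 = 16.545 MPa
P_wf = 16.545 MPa


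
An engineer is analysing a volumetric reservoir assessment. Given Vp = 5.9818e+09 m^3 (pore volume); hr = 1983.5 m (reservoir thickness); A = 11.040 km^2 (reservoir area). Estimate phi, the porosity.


phi = Vp / (A * 1e6 * hr)
phi = 5.9818e+09 / (11.040 * 1e6 * 1983.5)
phi = 0.27317


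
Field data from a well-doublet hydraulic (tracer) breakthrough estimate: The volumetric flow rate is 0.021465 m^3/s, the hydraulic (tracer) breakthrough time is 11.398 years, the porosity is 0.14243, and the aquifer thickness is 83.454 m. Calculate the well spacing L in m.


L = sqrt(t_bt*365.25*86400*3*Qv / (pi*hr*phi))
L = sqrt(11.398*365.25*86400*3*0.021465 / (pi*83.454*0.14243))
L = 787.58 m


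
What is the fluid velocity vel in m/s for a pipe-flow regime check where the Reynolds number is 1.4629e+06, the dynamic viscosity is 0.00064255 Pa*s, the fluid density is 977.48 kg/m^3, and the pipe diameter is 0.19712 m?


vel = Re * mu / (rho * D)
vel = 1.4629e+06 * 0.00064255 / (977.48 * 0.19712)
vel = 4.8785 m/s


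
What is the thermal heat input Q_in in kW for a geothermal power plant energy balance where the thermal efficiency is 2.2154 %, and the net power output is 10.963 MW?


Q_in = W_net / (eta / 100)
Q_in = 10.963 / (2.2154 / 100)
Q_in = 494.8542 MW
Convert: 494.8542 MW * 1000.0 = 4.9485e+05 kW
Q_in = 4.9485e+05 kW


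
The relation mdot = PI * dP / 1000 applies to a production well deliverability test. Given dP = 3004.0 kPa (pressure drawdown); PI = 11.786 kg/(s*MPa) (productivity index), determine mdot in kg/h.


mdot = PI * dP / 1000
mdot = 11.786 * 3004.0 / 1000
mdot = 35.40514 kg/s
Convert: 35.40514 kg/s * 3600.0 = 1.2746e+05 kg/h
mdot = 1.2746e+05 kg/h


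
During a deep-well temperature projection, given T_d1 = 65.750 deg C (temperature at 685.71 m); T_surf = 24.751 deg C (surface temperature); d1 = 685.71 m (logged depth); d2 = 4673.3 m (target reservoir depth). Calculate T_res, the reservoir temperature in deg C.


Step 1: grad = (T_d1 - T_surf)/d1 * 1000 = (65.75 - 24.751)/685.71 * 1000 = 59.79058 deg C/km
Step 2: T_res = T_surf + grad*d2/1000 = 24.751 + 59.79058*4673.3/1000 = 304.17 deg C
T_res = 304.17 deg C
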